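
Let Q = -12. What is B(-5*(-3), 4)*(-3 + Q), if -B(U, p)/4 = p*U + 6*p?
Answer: 5040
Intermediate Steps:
B(U, p) = -24*p - 4*U*p (B(U, p) = -4*(p*U + 6*p) = -4*(U*p + 6*p) = -4*(6*p + U*p) = -24*p - 4*U*p)
B(-5*(-3), 4)*(-3 + Q) = (-4*4*(6 - 5*(-3)))*(-3 - 12) = -4*4*(6 + 15)*(-15) = -4*4*21*(-15) = -336*(-15) = 5040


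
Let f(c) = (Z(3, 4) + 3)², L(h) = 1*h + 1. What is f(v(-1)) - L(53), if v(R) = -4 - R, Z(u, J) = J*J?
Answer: 307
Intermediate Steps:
Z(u, J) = J²
L(h) = 1 + h (L(h) = h + 1 = 1 + h)
f(c) = 361 (f(c) = (4² + 3)² = (16 + 3)² = 19² = 361)
f(v(-1)) - L(53) = 361 - (1 + 53) = 361 - 1*54 = 361 - 54 = 307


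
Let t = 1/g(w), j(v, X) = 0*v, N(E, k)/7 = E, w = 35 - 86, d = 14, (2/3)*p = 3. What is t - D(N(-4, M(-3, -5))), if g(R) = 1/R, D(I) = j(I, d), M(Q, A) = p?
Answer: -51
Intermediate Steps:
p = 9/2 (p = (3/2)*3 = 9/2 ≈ 4.5000)
M(Q, A) = 9/2
w = -51
N(E, k) = 7*E
j(v, X) = 0
D(I) = 0
t = -51 (t = 1/(1/(-51)) = 1/(-1/51) = -51)
t - D(N(-4, M(-3, -5))) = -51 - 1*0 = -51 + 0 = -51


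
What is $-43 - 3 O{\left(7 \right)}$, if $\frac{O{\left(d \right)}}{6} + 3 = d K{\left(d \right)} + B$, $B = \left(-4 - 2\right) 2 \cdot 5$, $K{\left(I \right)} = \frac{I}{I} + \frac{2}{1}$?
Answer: $713$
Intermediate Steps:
$K{\left(I \right)} = 3$ ($K{\left(I \right)} = 1 + 2 \cdot 1 = 1 + 2 = 3$)
$B = -60$ ($B = \left(-6\right) 2 \cdot 5 = \left(-12\right) 5 = -60$)
$O{\left(d \right)} = -378 + 18 d$ ($O{\left(d \right)} = -18 + 6 \left(d 3 - 60\right) = -18 + 6 \left(3 d - 60\right) = -18 + 6 \left(-60 + 3 d\right) = -18 + \left(-360 + 18 d\right) = -378 + 18 d$)
$-43 - 3 O{\left(7 \right)} = -43 - 3 \left(-378 + 18 \cdot 7\right) = -43 - 3 \left(-378 + 126\right) = -43 - -756 = -43 + 756 = 713$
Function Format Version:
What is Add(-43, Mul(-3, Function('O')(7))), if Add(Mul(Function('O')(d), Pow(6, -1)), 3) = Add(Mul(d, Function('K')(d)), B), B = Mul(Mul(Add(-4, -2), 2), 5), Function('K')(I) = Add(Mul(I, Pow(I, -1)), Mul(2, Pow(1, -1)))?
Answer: 713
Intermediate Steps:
Function('K')(I) = 3 (Function('K')(I) = Add(1, Mul(2, 1)) = Add(1, 2) = 3)
B = -60 (B = Mul(Mul(-6, 2), 5) = Mul(-12, 5) = -60)
Function('O')(d) = Add(-378, Mul(18, d)) (Function('O')(d) = Add(-18, Mul(6, Add(Mul(d, 3), -60))) = Add(-18, Mul(6, Add(Mul(3, d), -60))) = Add(-18, Mul(6, Add(-60, Mul(3, d)))) = Add(-18, Add(-360, Mul(18, d))) = Add(-378, Mul(18, d)))
Add(-43, Mul(-3, Function('O')(7))) = Add(-43, Mul(-3, Add(-378, Mul(18, 7)))) = Add(-43, Mul(-3, Add(-378, 126))) = Add(-43, Mul(-3, -252)) = Add(-43, 756) = 713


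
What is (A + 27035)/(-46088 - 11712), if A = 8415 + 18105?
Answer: -10711/11560 ≈ -0.92656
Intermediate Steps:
A = 26520
(A + 27035)/(-46088 - 11712) = (26520 + 27035)/(-46088 - 11712) = 53555/(-57800) = 53555*(-1/57800) = -10711/11560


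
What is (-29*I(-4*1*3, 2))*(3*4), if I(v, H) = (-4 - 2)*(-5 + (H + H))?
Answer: -2088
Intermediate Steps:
I(v, H) = 30 - 12*H (I(v, H) = -6*(-5 + 2*H) = 30 - 12*H)
(-29*I(-4*1*3, 2))*(3*4) = (-29*(30 - 12*2))*(3*4) = -29*(30 - 24)*12 = -29*6*12 = -174*12 = -2088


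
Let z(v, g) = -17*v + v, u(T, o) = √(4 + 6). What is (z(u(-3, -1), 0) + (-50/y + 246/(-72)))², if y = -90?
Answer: 3328369/1296 + 824*√10/9 ≈ 2857.7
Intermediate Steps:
u(T, o) = √10
z(v, g) = -16*v
(z(u(-3, -1), 0) + (-50/y + 246/(-72)))² = (-16*√10 + (-50/(-90) + 246/(-72)))² = (-16*√10 + (-50*(-1/90) + 246*(-1/72)))² = (-16*√10 + (5/9 - 41/12))² = (-16*√10 - 103/36)² = (-103/36 - 16*√10)²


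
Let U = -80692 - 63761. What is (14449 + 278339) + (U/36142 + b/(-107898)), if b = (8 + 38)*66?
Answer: 190292481095617/649941586 ≈ 2.9278e+5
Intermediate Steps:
b = 3036 (b = 46*66 = 3036)
U = -144453
(14449 + 278339) + (U/36142 + b/(-107898)) = (14449 + 278339) + (-144453/36142 + 3036/(-107898)) = 292788 + (-144453*1/36142 + 3036*(-1/107898)) = 292788 + (-144453/36142 - 506/17983) = 292788 - 2615986151/649941586 = 190292481095617/649941586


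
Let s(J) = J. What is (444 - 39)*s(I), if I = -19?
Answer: -7695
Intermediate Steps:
(444 - 39)*s(I) = (444 - 39)*(-19) = 405*(-19) = -7695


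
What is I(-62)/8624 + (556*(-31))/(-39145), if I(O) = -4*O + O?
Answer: 77962117/168793240 ≈ 0.46188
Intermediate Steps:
I(O) = -3*O
I(-62)/8624 + (556*(-31))/(-39145) = -3*(-62)/8624 + (556*(-31))/(-39145) = 186*(1/8624) - 17236*(-1/39145) = 93/4312 + 17236/39145 = 77962117/168793240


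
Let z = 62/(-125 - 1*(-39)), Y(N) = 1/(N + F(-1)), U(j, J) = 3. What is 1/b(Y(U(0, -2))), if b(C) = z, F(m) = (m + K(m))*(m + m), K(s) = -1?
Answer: -43/31 ≈ -1.3871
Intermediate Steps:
F(m) = 2*m*(-1 + m) (F(m) = (m - 1)*(m + m) = (-1 + m)*(2*m) = 2*m*(-1 + m))
Y(N) = 1/(4 + N) (Y(N) = 1/(N + 2*(-1)*(-1 - 1)) = 1/(N + 2*(-1)*(-2)) = 1/(N + 4) = 1/(4 + N))
z = -31/43 (z = 62/(-125 + 39) = 62/(-86) = 62*(-1/86) = -31/43 ≈ -0.72093)
b(C) = -31/43
1/b(Y(U(0, -2))) = 1/(-31/43) = -43/31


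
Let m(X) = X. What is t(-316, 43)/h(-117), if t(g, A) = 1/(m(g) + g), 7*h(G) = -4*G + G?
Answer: -7/221832 ≈ -3.1555e-5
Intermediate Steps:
h(G) = -3*G/7 (h(G) = (-4*G + G)/7 = (-3*G)/7 = -3*G/7)
t(g, A) = 1/(2*g) (t(g, A) = 1/(g + g) = 1/(2*g))
t(-316, 43)/h(-117) = ((1/2)/(-316))/((-3/7*(-117))) = ((1/2)*(-1/316))/(351/7) = -1/632*7/351 = -7/221832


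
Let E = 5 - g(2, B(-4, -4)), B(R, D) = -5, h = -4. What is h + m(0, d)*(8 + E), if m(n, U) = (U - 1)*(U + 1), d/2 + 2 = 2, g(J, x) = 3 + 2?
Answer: -12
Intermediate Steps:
g(J, x) = 5
d = 0 (d = -4 + 2*2 = -4 + 4 = 0)
m(n, U) = (1 + U)*(-1 + U) (m(n, U) = (-1 + U)*(1 + U) = (1 + U)*(-1 + U))
E = 0 (E = 5 - 1*5 = 5 - 5 = 0)
h + m(0, d)*(8 + E) = -4 + (-1 + 0**2)*(8 + 0) = -4 + (-1 + 0)*8 = -4 - 1*8 = -4 - 8 = -12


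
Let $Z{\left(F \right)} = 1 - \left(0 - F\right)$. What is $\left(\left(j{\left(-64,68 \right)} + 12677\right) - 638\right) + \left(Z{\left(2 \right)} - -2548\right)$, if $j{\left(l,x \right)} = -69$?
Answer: $14521$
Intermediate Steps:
$Z{\left(F \right)} = 1 + F$ ($Z{\left(F \right)} = 1 - - F = 1 + F$)
$\left(\left(j{\left(-64,68 \right)} + 12677\right) - 638\right) + \left(Z{\left(2 \right)} - -2548\right) = \left(\left(-69 + 12677\right) - 638\right) + \left(\left(1 + 2\right) - -2548\right) = \left(12608 - 638\right) + \left(3 + 2548\right) = 11970 + 2551 = 14521$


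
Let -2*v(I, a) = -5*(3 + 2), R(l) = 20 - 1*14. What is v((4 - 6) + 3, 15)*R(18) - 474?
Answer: -399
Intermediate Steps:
R(l) = 6 (R(l) = 20 - 14 = 6)
v(I, a) = 25/2 (v(I, a) = -(-5)*(3 + 2)/2 = -(-5)*5/2 = -½*(-25) = 25/2)
v((4 - 6) + 3, 15)*R(18) - 474 = (25/2)*6 - 474 = 75 - 474 = -399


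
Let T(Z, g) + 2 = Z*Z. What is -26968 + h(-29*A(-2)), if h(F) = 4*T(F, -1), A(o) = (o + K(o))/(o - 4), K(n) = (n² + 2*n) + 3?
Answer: -241943/9 ≈ -26883.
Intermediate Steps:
K(n) = 3 + n² + 2*n
A(o) = (3 + o² + 3*o)/(-4 + o) (A(o) = (o + (3 + o² + 2*o))/(o - 4) = (3 + o² + 3*o)/(-4 + o))
T(Z, g) = -2 + Z² (T(Z, g) = -2 + Z*Z = -2 + Z²)
h(F) = -8 + 4*F² (h(F) = 4*(-2 + F²) = -8 + 4*F²)
-26968 + h(-29*A(-2)) = -26968 + (-8 + 4*(-29*(3 + (-2)² + 3*(-2))/(-4 - 2))²) = -26968 + (-8 + 4*(-29*(3 + 4 - 6)/(-6))²) = -26968 + (-8 + 4*(-(-29)/6)²) = -26968 + (-8 + 4*(-29*(-⅙))²) = -26968 + (-8 + 4*(29/6)²) = -26968 + (-8 + 4*(841/36)) = -26968 + (-8 + 841/9) = -26968 + 769/9 = -241943/9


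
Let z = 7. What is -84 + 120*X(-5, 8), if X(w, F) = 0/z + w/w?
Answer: 36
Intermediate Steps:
X(w, F) = 1 (X(w, F) = 0/7 + w/w = 0*(⅐) + 1 = 0 + 1 = 1)
-84 + 120*X(-5, 8) = -84 + 120*1 = -84 + 120 = 36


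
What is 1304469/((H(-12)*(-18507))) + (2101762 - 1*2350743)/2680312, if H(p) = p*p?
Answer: -57776670433/99209068368 ≈ -0.58237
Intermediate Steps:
H(p) = p**2
1304469/((H(-12)*(-18507))) + (2101762 - 1*2350743)/2680312 = 1304469/(((-12)**2*(-18507))) + (2101762 - 1*2350743)/2680312 = 1304469/((144*(-18507))) + (2101762 - 2350743)*(1/2680312) = 1304469/(-2665008) - 248981*1/2680312 = 1304469*(-1/2665008) - 248981/2680312 = -144941/296112 - 248981/2680312 = -57776670433/99209068368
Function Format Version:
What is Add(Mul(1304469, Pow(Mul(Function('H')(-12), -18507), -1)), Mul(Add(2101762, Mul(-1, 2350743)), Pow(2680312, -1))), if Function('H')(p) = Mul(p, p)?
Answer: Rational(-57776670433, 99209068368) ≈ -0.58237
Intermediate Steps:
Function('H')(p) = Pow(p, 2)
Add(Mul(1304469, Pow(Mul(Function('H')(-12), -18507), -1)), Mul(Add(2101762, Mul(-1, 2350743)), Pow(2680312, -1))) = Add(Mul(1304469, Pow(Mul(Pow(-12, 2), -18507), -1)), Mul(Add(2101762, Mul(-1, 2350743)), Pow(2680312, -1))) = Add(Mul(1304469, Pow(Mul(144, -18507), -1)), Mul(Add(2101762, -2350743), Rational(1, 2680312))) = Add(Mul(1304469, Pow(-2665008, -1)), Mul(-248981, Rational(1, 2680312))) = Add(Mul(1304469, Rational(-1, 2665008)), Rational(-248981, 2680312)) = Add(Rational(-144941, 296112), Rational(-248981, 2680312)) = Rational(-57776670433, 99209068368)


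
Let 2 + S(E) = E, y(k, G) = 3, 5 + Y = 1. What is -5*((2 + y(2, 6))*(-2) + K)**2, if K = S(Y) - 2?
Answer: -1620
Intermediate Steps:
Y = -4 (Y = -5 + 1 = -4)
S(E) = -2 + E
K = -8 (K = (-2 - 4) - 2 = -6 - 2 = -8)
-5*((2 + y(2, 6))*(-2) + K)**2 = -5*((2 + 3)*(-2) - 8)**2 = -5*(5*(-2) - 8)**2 = -5*(-10 - 8)**2 = -5*(-18)**2 = -5*324 = -1620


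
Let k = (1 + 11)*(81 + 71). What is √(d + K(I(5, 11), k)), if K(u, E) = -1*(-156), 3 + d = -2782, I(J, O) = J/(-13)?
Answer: I*√2629 ≈ 51.274*I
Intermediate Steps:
k = 1824 (k = 12*152 = 1824)
I(J, O) = -J/13 (I(J, O) = J*(-1/13) = -J/13)
d = -2785 (d = -3 - 2782 = -2785)
K(u, E) = 156
√(d + K(I(5, 11), k)) = √(-2785 + 156) = √(-2629) = I*√2629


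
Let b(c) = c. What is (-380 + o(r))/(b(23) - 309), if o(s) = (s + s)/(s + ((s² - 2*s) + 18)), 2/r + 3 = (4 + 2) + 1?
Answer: 13488/10153 ≈ 1.3285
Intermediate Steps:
r = ½ (r = 2/(-3 + ((4 + 2) + 1)) = 2/(-3 + (6 + 1)) = 2/(-3 + 7) = 2/4 = 2*(¼) = ½ ≈ 0.50000)
o(s) = 2*s/(18 + s² - s) (o(s) = (2*s)/(s + (18 + s² - 2*s)) = (2*s)/(18 + s² - s) = 2*s/(18 + s² - s))
(-380 + o(r))/(b(23) - 309) = (-380 + 2*(½)/(18 + (½)² - 1*½))/(23 - 309) = (-380 + 2*(½)/(18 + ¼ - ½))/(-286) = (-380 + 2*(½)/(71/4))*(-1/286) = (-380 + 2*(½)*(4/71))*(-1/286) = (-380 + 4/71)*(-1/286) = -26976/71*(-1/286) = 13488/10153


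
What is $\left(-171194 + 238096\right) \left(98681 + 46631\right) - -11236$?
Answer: $9721674660$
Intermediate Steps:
$\left(-171194 + 238096\right) \left(98681 + 46631\right) - -11236 = 66902 \cdot 145312 + 11236 = 9721663424 + 11236 = 9721674660$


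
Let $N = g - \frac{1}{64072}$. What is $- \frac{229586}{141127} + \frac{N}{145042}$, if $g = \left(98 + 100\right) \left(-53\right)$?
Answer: $- \frac{318351794527761}{187358814574864} \approx -1.6992$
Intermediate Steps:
$g = -10494$ ($g = 198 \left(-53\right) = -10494$)
$N = - \frac{672371569}{64072}$ ($N = -10494 - \frac{1}{64072} = - \frac{672371569}{64072} \approx -10494.0$)
$- \frac{229586}{141127} + \frac{N}{145042} = - \frac{229586}{141127} - \frac{672371569}{64072 \cdot 145042} = \left(-229586\right) \frac{1}{141127} - \frac{672371569}{9293131024} = - \frac{32798}{20161} - \frac{672371569}{9293131024} = - \frac{318351794527761}{187358814574864}$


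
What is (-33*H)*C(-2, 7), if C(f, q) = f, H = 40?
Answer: 2640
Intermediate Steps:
(-33*H)*C(-2, 7) = -33*40*(-2) = -1320*(-2) = 2640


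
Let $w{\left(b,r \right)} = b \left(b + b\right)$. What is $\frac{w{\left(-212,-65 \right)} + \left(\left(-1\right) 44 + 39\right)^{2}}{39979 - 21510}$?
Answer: $\frac{89913}{18469} \approx 4.8683$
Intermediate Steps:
$w{\left(b,r \right)} = 2 b^{2}$ ($w{\left(b,r \right)} = b 2 b = 2 b^{2}$)
$\frac{w{\left(-212,-65 \right)} + \left(\left(-1\right) 44 + 39\right)^{2}}{39979 - 21510} = \frac{2 \left(-212\right)^{2} + \left(\left(-1\right) 44 + 39\right)^{2}}{39979 - 21510} = \frac{2 \cdot 44944 + \left(-44 + 39\right)^{2}}{18469} = \left(89888 + \left(-5\right)^{2}\right) \frac{1}{18469} = \left(89888 + 25\right) \frac{1}{18469} = 89913 \cdot \frac{1}{18469} = \frac{89913}{18469}$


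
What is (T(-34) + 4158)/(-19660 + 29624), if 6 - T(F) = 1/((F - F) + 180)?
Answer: 749519/1793520 ≈ 0.41790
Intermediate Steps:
T(F) = 1079/180 (T(F) = 6 - 1/((F - F) + 180) = 6 - 1/(0 + 180) = 6 - 1/180 = 1079/180)
(T(-34) + 4158)/(-19660 + 29624) = (1079/180 + 4158)/(-19660 + 29624) = (749519/180)/9964 = (749519/180)*(1/9964) = 749519/1793520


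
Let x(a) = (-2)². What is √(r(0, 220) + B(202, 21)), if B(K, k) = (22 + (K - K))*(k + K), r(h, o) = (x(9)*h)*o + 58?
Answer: 2*√1241 ≈ 70.456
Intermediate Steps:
x(a) = 4
r(h, o) = 58 + 4*h*o (r(h, o) = (4*h)*o + 58 = 4*h*o + 58 = 58 + 4*h*o)
B(K, k) = 22*K + 22*k (B(K, k) = (22 + 0)*(K + k) = 22*(K + k) = 22*K + 22*k)
√(r(0, 220) + B(202, 21)) = √((58 + 4*0*220) + (22*202 + 22*21)) = √((58 + 0) + (4444 + 462)) = √(58 + 4906) = √4964 = 2*√1241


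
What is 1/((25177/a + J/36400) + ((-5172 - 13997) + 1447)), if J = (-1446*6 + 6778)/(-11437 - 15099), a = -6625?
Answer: -9844856000/174507951437487 ≈ -5.6415e-5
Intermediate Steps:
J = 949/13268 (J = (-8676 + 6778)/(-26536) = -1898*(-1/26536) = 949/13268 ≈ 0.071525)
1/((25177/a + J/36400) + ((-5172 - 13997) + 1447)) = 1/((25177/(-6625) + (949/13268)/36400) + ((-5172 - 13997) + 1447)) = 1/((25177*(-1/6625) + (949/13268)*(1/36400)) + (-19169 + 1447)) = 1/((-25177/6625 + 73/37150400) - 17722) = 1/(-37413405487/9844856000 - 17722) = 1/(-174507951437487/9844856000) = -9844856000/174507951437487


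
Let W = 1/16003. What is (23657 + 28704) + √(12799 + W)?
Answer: 52361 + √3277772835194/16003 ≈ 52474.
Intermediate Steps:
W = 1/16003 ≈ 6.2488e-5
(23657 + 28704) + √(12799 + W) = (23657 + 28704) + √(12799 + 1/16003) = 52361 + √(204822398/16003) = 52361 + √3277772835194/16003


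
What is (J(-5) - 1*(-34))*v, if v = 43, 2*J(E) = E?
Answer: 2709/2 ≈ 1354.5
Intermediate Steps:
J(E) = E/2
(J(-5) - 1*(-34))*v = ((½)*(-5) - 1*(-34))*43 = (-5/2 + 34)*43 = (63/2)*43 = 2709/2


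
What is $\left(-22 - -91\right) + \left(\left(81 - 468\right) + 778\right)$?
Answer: $460$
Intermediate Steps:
$\left(-22 - -91\right) + \left(\left(81 - 468\right) + 778\right) = \left(-22 + 91\right) + \left(-387 + 778\right) = 69 + 391 = 460$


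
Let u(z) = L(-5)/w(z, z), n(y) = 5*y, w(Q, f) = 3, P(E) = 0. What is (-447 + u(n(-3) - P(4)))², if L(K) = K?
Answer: 1811716/9 ≈ 2.0130e+5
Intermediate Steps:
u(z) = -5/3
(-447 + u(n(-3) - P(4)))² = (-447 - 5/3)² = (-1346/3)² = 1811716/9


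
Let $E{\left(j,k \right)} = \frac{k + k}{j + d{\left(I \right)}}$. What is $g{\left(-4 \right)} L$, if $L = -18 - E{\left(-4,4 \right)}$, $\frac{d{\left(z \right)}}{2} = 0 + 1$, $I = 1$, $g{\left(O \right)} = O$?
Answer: $56$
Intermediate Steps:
$d{\left(z \right)} = 2$ ($d{\left(z \right)} = 2 \left(0 + 1\right) = 2 \cdot 1 = 2$)
$E{\left(j,k \right)} = \frac{2 k}{2 + j}$ ($E{\left(j,k \right)} = \frac{k + k}{j + 2} = \frac{2 k}{2 + j}$)
$L = -14$ ($L = -18 - 2 \cdot 4 \frac{1}{2 - 4} = -18 - 2 \cdot 4 \frac{1}{-2} = -18 - 2 \cdot 4 \left(- \frac{1}{2}\right) = -18 - -4 = -18 + 4 = -14$)
$g{\left(-4 \right)} L = \left(-4\right) \left(-14\right) = 56$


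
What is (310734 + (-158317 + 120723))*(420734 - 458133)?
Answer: -10215162860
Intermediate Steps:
(310734 + (-158317 + 120723))*(420734 - 458133) = (310734 - 37594)*(-37399) = 273140*(-37399) = -10215162860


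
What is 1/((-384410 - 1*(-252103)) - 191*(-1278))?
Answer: 1/111791 ≈ 8.9453e-6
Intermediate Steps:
1/((-384410 - 1*(-252103)) - 191*(-1278)) = 1/((-384410 + 252103) + 244098) = 1/(-132307 + 244098) = 1/111791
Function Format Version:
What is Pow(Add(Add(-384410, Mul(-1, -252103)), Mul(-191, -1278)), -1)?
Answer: Rational(1, 111791) ≈ 8.9453e-6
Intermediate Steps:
Pow(Add(Add(-384410, Mul(-1, -252103)), Mul(-191, -1278)), -1) = Pow(Add(Add(-384410, 252103), 244098), -1) = Pow(Add(-132307, 244098), -1) = Pow(111791, -1) = Rational(1, 111791)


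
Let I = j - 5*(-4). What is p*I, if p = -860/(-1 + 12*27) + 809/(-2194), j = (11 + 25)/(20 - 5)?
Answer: -120296232/1771655 ≈ -67.901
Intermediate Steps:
j = 12/5 (j = 36/15 = 36*(1/15) = 12/5 ≈ 2.4000)
I = 112/5 (I = 12/5 - 5*(-4) = 12/5 - 1*(-20) = 12/5 + 20 = 112/5 ≈ 22.400)
p = -2148147/708662 (p = -860/(-1 + 324) + 809*(-1/2194) = -860/323 - 809/2194 = -2148147/708662 ≈ -3.0313)
p*I = -2148147/708662*112/5 = -120296232/1771655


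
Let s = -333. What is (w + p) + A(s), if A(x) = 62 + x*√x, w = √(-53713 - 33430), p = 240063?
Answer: 240125 + I*√87143 - 999*I*√37 ≈ 2.4013e+5 - 5781.5*I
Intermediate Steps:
w = I*√87143 (w = √(-87143) = I*√87143 ≈ 295.2*I)
A(x) = 62 + x^(3/2)
(w + p) + A(s) = (I*√87143 + 240063) + (62 + (-333)^(3/2)) = (240063 + I*√87143) + (62 - 999*I*√37) = 240125 + I*√87143 - 999*I*√37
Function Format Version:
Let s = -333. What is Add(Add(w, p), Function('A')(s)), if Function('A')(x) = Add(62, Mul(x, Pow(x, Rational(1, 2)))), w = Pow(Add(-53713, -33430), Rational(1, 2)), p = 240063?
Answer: Add(240125, Mul(I, Pow(87143, Rational(1, 2))), Mul(-999, I, Pow(37, Rational(1, 2)))) ≈ Add(2.4013e+5, Mul(-5781.5, I))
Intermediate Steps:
w = Mul(I, Pow(87143, Rational(1, 2))) (w = Pow(-87143, Rational(1, 2)) = Mul(I, Pow(87143, Rational(1, 2))) ≈ Mul(295.20, I))
Function('A')(x) = Add(62, Pow(x, Rational(3, 2)))
Add(Add(w, p), Function('A')(s)) = Add(Add(Mul(I, Pow(87143, Rational(1, 2))), 240063), Add(62, Pow(-333, Rational(3, 2)))) = Add(Add(240063, Mul(I, Pow(87143, Rational(1, 2)))), Add(62, Mul(-999, I, Pow(37, Rational(1, 2))))) = Add(240125, Mul(I, Pow(87143, Rational(1, 2))), Mul(-999, I, Pow(37, Rational(1, 2))))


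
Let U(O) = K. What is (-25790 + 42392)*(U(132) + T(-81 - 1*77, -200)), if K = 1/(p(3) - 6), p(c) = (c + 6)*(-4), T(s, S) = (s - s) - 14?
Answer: -1629763/7 ≈ -2.3282e+5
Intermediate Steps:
T(s, S) = -14 (T(s, S) = 0 - 14 = -14)
p(c) = -24 - 4*c (p(c) = (6 + c)*(-4) = -24 - 4*c)
K = -1/42 (K = 1/((-24 - 4*3) - 6) = 1/((-24 - 12) - 6) = 1/(-36 - 6) = 1/(-42) = -1/42 ≈ -0.023810)
U(O) = -1/42
(-25790 + 42392)*(U(132) + T(-81 - 1*77, -200)) = (-25790 + 42392)*(-1/42 - 14) = 16602*(-589/42) = -1629763/7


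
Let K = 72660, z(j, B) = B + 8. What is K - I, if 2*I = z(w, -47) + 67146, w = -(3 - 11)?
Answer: 78213/2 ≈ 39107.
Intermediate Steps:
w = 8 (w = -1*(-8) = 8)
z(j, B) = 8 + B
I = 67107/2 (I = ((8 - 47) + 67146)/2 = (-39 + 67146)/2 = (½)*67107 = 67107/2 ≈ 33554.)
K - I = 72660 - 1*67107/2 = 72660 - 67107/2 = 78213/2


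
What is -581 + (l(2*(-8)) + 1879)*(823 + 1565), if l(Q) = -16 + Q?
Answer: 4410055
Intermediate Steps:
-581 + (l(2*(-8)) + 1879)*(823 + 1565) = -581 + ((-16 + 2*(-8)) + 1879)*(823 + 1565) = -581 + ((-16 - 16) + 1879)*2388 = -581 + (-32 + 1879)*2388 = -581 + 1847*2388 = -581 + 4410636 = 4410055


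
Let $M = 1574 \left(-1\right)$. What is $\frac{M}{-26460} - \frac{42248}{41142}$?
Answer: $- \frac{87760381}{90718110} \approx -0.9674$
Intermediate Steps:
$M = -1574$
$\frac{M}{-26460} - \frac{42248}{41142} = - \frac{1574}{-26460} - \frac{42248}{41142} = \left(-1574\right) \left(- \frac{1}{26460}\right) - \frac{21124}{20571} = \frac{787}{13230} - \frac{21124}{20571} = - \frac{87760381}{90718110}$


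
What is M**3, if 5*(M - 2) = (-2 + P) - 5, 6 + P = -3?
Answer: -216/125 ≈ -1.7280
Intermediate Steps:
P = -9 (P = -6 - 3 = -9)
M = -6/5 (M = 2 + ((-2 - 9) - 5)/5 = 2 + (-11 - 5)/5 = 2 + (1/5)*(-16) = 2 - 16/5 = -6/5 ≈ -1.2000)
M**3 = (-6/5)**3 = -216/125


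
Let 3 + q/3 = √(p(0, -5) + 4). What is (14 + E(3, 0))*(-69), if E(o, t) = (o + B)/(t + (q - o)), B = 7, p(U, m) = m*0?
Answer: -851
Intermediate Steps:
p(U, m) = 0
q = -3 (q = -9 + 3*√(0 + 4) = -9 + 3*√4 = -9 + 3*2 = -9 + 6 = -3)
E(o, t) = (7 + o)/(-3 + t - o) (E(o, t) = (o + 7)/(t + (-3 - o)) = (7 + o)/(-3 + t - o))
(14 + E(3, 0))*(-69) = (14 + (7 + 3)/(-3 + 0 - 1*3))*(-69) = (14 + 10/(-3 + 0 - 3))*(-69) = (14 + 10/(-6))*(-69) = (14 - ⅙*10)*(-69) = (14 - 5/3)*(-69) = (37/3)*(-69) = -851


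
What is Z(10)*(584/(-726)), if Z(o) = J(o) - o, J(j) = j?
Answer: 0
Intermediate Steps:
Z(o) = 0 (Z(o) = o - o = 0)
Z(10)*(584/(-726)) = 0*(584/(-726)) = 0*(584*(-1/726)) = 0*(-292/363) = 0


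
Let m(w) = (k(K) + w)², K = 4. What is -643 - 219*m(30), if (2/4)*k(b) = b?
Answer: -316879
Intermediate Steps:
k(b) = 2*b
m(w) = (8 + w)² (m(w) = (2*4 + w)² = (8 + w)²)
-643 - 219*m(30) = -643 - 219*(8 + 30)² = -643 - 219*38² = -643 - 219*1444 = -643 - 316236 = -316879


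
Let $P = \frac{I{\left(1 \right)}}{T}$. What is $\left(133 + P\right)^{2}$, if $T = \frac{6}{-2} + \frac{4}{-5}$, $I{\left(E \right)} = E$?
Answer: $\frac{6360484}{361} \approx 17619.0$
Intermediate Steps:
$T = - \frac{19}{5}$ ($T = 6 \left(- \frac{1}{2}\right) + 4 \left(- \frac{1}{5}\right) = -3 - \frac{4}{5} = - \frac{19}{5} \approx -3.8$)
$P = - \frac{5}{19}$ ($P = \frac{1}{- \frac{19}{5}} \cdot 1 = \left(- \frac{5}{19}\right) 1 = - \frac{5}{19} \approx -0.26316$)
$\left(133 + P\right)^{2} = \left(133 - \frac{5}{19}\right)^{2} = \left(\frac{2522}{19}\right)^{2} = \frac{6360484}{361}$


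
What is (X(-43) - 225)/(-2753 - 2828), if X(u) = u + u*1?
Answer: 311/5581 ≈ 0.055725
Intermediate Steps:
X(u) = 2*u (X(u) = u + u = 2*u)
(X(-43) - 225)/(-2753 - 2828) = (2*(-43) - 225)/(-2753 - 2828) = (-86 - 225)/(-5581) = -311*(-1/5581) = 311/5581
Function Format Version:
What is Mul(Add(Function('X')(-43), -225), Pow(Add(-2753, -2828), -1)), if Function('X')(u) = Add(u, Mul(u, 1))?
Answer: Rational(311, 5581) ≈ 0.055725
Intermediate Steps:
Function('X')(u) = Mul(2, u) (Function('X')(u) = Add(u, u) = Mul(2, u))
Mul(Add(Function('X')(-43), -225), Pow(Add(-2753, -2828), -1)) = Mul(Add(Mul(2, -43), -225), Pow(Add(-2753, -2828), -1)) = Mul(Add(-86, -225), Pow(-5581, -1)) = Mul(-311, Rational(-1, 5581)) = Rational(311, 5581)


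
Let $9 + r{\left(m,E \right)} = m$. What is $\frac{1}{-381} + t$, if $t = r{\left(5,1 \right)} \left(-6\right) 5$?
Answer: $\frac{45719}{381} \approx 120.0$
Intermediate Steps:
$r{\left(m,E \right)} = -9 + m$
$t = 120$ ($t = \left(-9 + 5\right) \left(-6\right) 5 = \left(-4\right) \left(-6\right) 5 = 24 \cdot 5 = 120$)
$\frac{1}{-381} + t = \frac{1}{-381} + 120 = - \frac{1}{381} + 120 = \frac{45719}{381}$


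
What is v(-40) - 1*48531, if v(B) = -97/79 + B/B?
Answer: -3833967/79 ≈ -48531.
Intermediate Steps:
v(B) = -18/79 (v(B) = -97*1/79 + 1 = -97/79 + 1 = -18/79)
v(-40) - 1*48531 = -18/79 - 1*48531 = -18/79 - 48531 = -3833967/79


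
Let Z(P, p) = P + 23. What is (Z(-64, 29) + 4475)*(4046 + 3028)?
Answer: 31366116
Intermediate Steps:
Z(P, p) = 23 + P
(Z(-64, 29) + 4475)*(4046 + 3028) = ((23 - 64) + 4475)*(4046 + 3028) = (-41 + 4475)*7074 = 4434*7074 = 31366116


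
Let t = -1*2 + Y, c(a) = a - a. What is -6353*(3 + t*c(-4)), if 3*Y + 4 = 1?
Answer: -19059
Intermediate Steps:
Y = -1 (Y = -4/3 + (⅓)*1 = -4/3 + ⅓ = -1)
c(a) = 0
t = -3 (t = -1*2 - 1 = -2 - 1 = -3)
-6353*(3 + t*c(-4)) = -6353*(3 - 3*0) = -6353*(3 + 0) = -6353*3 = -1*19059 = -19059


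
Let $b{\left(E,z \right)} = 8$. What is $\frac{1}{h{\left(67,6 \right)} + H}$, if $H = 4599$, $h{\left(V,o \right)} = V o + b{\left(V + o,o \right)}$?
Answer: $\frac{1}{5009} \approx 0.00019964$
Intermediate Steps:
$h{\left(V,o \right)} = 8 + V o$ ($h{\left(V,o \right)} = V o + 8 = 8 + V o$)
$\frac{1}{h{\left(67,6 \right)} + H} = \frac{1}{\left(8 + 67 \cdot 6\right) + 4599} = \frac{1}{\left(8 + 402\right) + 4599} = \frac{1}{410 + 4599} = \frac{1}{5009}$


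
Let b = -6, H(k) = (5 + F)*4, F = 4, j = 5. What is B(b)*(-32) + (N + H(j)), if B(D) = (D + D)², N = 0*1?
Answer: -4572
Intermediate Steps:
H(k) = 36 (H(k) = (5 + 4)*4 = 9*4 = 36)
N = 0
B(D) = 4*D² (B(D) = (2*D)² = 4*D²)
B(b)*(-32) + (N + H(j)) = (4*(-6)²)*(-32) + (0 + 36) = (4*36)*(-32) + 36 = 144*(-32) + 36 = -4608 + 36 = -4572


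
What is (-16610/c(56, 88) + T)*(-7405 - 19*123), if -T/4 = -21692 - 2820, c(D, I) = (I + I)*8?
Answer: -30562198107/32 ≈ -9.5507e+8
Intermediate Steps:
c(D, I) = 16*I (c(D, I) = (2*I)*8 = 16*I)
T = 98048 (T = -4*(-21692 - 2820) = -4*(-24512) = 98048)
(-16610/c(56, 88) + T)*(-7405 - 19*123) = (-16610/(16*88) + 98048)*(-7405 - 19*123) = (-16610/1408 + 98048)*(-7405 - 2337) = (-16610*1/1408 + 98048)*(-9742) = (-755/64 + 98048)*(-9742) = (6274317/64)*(-9742) = -30562198107/32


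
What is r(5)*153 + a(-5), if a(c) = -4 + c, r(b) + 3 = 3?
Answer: -9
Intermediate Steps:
r(b) = 0 (r(b) = -3 + 3 = 0)
r(5)*153 + a(-5) = 0*153 + (-4 - 5) = 0 - 9 = -9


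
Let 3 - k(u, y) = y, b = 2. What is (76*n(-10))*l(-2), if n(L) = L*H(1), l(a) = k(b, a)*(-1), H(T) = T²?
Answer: 3800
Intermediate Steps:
k(u, y) = 3 - y
l(a) = -3 + a (l(a) = (3 - a)*(-1) = -3 + a)
n(L) = L (n(L) = L*1² = L*1 = L)
(76*n(-10))*l(-2) = (76*(-10))*(-3 - 2) = -760*(-5) = 3800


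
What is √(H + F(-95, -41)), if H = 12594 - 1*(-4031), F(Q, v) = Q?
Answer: √16530 ≈ 128.57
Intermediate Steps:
H = 16625 (H = 12594 + 4031 = 16625)
√(H + F(-95, -41)) = √(16625 - 95) = √16530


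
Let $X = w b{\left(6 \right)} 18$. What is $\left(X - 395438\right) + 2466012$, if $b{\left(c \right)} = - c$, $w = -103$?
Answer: $2081698$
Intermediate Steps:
$X = 11124$ ($X = - 103 \left(\left(-1\right) 6\right) 18 = \left(-103\right) \left(-6\right) 18 = 618 \cdot 18 = 11124$)
$\left(X - 395438\right) + 2466012 = \left(11124 - 395438\right) + 2466012 = -384314 + 2466012 = 2081698$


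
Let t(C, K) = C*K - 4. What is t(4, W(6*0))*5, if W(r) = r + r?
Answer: -20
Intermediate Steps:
W(r) = 2*r
t(C, K) = -4 + C*K
t(4, W(6*0))*5 = (-4 + 4*(2*(6*0)))*5 = (-4 + 4*(2*0))*5 = (-4 + 4*0)*5 = (-4 + 0)*5 = -4*5 = -20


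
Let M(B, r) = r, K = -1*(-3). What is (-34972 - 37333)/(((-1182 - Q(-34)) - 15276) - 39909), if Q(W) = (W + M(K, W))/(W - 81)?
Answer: 8315075/6482273 ≈ 1.2827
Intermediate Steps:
K = 3
Q(W) = 2*W/(-81 + W) (Q(W) = (W + W)/(W - 81) = (2*W)/(-81 + W) = 2*W/(-81 + W))
(-34972 - 37333)/(((-1182 - Q(-34)) - 15276) - 39909) = (-34972 - 37333)/(((-1182 - 2*(-34)/(-81 - 34)) - 15276) - 39909) = -72305/(((-1182 - 2*(-34)/(-115)) - 15276) - 39909) = -72305/(((-1182 - 2*(-34)*(-1)/115) - 15276) - 39909) = -72305/(((-1182 - 1*68/115) - 15276) - 39909) = -72305/(((-1182 - 68/115) - 15276) - 39909) = -72305/((-135998/115 - 15276) - 39909) = -72305/(-1892738/115 - 39909) = -72305/(-6482273/115) = -72305*(-115/6482273) = 8315075/6482273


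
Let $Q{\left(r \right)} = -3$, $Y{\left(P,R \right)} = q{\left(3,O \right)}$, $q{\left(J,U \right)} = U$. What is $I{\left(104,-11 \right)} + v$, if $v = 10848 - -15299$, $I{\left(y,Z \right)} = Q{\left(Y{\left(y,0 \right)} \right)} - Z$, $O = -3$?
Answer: $26155$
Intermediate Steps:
$Y{\left(P,R \right)} = -3$
$I{\left(y,Z \right)} = -3 - Z$
$v = 26147$ ($v = 10848 + 15299 = 26147$)
$I{\left(104,-11 \right)} + v = \left(-3 - -11\right) + 26147 = \left(-3 + 11\right) + 26147 = 8 + 26147 = 26155$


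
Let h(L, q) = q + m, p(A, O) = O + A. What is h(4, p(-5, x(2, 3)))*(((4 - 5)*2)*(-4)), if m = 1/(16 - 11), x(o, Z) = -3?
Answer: -312/5 ≈ -62.400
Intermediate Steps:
p(A, O) = A + O
m = ⅕ (m = 1/5 = ⅕ ≈ 0.20000)
h(L, q) = ⅕ + q (h(L, q) = q + ⅕ = ⅕ + q)
h(4, p(-5, x(2, 3)))*(((4 - 5)*2)*(-4)) = (⅕ + (-5 - 3))*(((4 - 5)*2)*(-4)) = (⅕ - 8)*(-1*2*(-4)) = -(-78)*(-4)/5 = -39/5*8 = -312/5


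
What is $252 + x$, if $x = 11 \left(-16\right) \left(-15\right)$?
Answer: $2892$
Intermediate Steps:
$x = 2640$ ($x = \left(-176\right) \left(-15\right) = 2640$)
$252 + x = 252 + 2640 = 2892$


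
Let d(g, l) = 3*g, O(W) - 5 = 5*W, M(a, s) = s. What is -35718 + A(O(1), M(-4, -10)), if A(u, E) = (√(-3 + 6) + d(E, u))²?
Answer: -35718 + (30 - √3)² ≈ -34919.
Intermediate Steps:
O(W) = 5 + 5*W
A(u, E) = (√3 + 3*E)² (A(u, E) = (√(-3 + 6) + 3*E)² = (√3 + 3*E)²)
-35718 + A(O(1), M(-4, -10)) = -35718 + (√3 + 3*(-10))² = -35718 + (√3 - 30)² = -35718 + (-30 + √3)²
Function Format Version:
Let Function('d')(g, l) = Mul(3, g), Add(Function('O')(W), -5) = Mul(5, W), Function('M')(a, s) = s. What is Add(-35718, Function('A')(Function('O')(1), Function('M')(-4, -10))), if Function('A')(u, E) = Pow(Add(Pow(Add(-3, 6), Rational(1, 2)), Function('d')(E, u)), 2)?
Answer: Add(-35718, Pow(Add(30, Mul(-1, Pow(3, Rational(1, 2)))), 2)) ≈ -34919.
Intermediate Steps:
Function('O')(W) = Add(5, Mul(5, W))
Function('A')(u, E) = Pow(Add(Pow(3, Rational(1, 2)), Mul(3, E)), 2) (Function('A')(u, E) = Pow(Add(Pow(Add(-3, 6), Rational(1, 2)), Mul(3, E)), 2) = Pow(Add(Pow(3, Rational(1, 2)), Mul(3, E)), 2))
Add(-35718, Function('A')(Function('O')(1), Function('M')(-4, -10))) = Add(-35718, Pow(Add(Pow(3, Rational(1, 2)), Mul(3, -10)), 2)) = Add(-35718, Pow(Add(Pow(3, Rational(1, 2)), -30), 2)) = Add(-35718, Pow(Add(-30, Pow(3, Rational(1, 2))), 2))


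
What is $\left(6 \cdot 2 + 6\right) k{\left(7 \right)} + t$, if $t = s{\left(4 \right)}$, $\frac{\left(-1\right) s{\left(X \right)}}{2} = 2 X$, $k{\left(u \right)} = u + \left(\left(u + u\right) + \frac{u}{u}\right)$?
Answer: $380$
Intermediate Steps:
$k{\left(u \right)} = 1 + 3 u$ ($k{\left(u \right)} = u + \left(2 u + 1\right) = u + \left(1 + 2 u\right) = 1 + 3 u$)
$s{\left(X \right)} = - 4 X$ ($s{\left(X \right)} = - 2 \cdot 2 X = - 4 X$)
$t = -16$ ($t = \left(-4\right) 4 = -16$)
$\left(6 \cdot 2 + 6\right) k{\left(7 \right)} + t = \left(6 \cdot 2 + 6\right) \left(1 + 3 \cdot 7\right) - 16 = \left(12 + 6\right) \left(1 + 21\right) - 16 = 18 \cdot 22 - 16 = 396 - 16 = 380$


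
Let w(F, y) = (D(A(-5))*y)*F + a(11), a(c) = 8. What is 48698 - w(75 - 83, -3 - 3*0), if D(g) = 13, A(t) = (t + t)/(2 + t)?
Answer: 48378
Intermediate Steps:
A(t) = 2*t/(2 + t) (A(t) = (2*t)/(2 + t) = 2*t/(2 + t))
w(F, y) = 8 + 13*F*y (w(F, y) = (13*y)*F + 8 = 13*F*y + 8 = 8 + 13*F*y)
48698 - w(75 - 83, -3 - 3*0) = 48698 - (8 + 13*(75 - 83)*(-3 - 3*0)) = 48698 - (8 + 13*(-8)*(-3 + 0)) = 48698 - (8 + 13*(-8)*(-3)) = 48698 - (8 + 312) = 48698 - 1*320 = 48698 - 320 = 48378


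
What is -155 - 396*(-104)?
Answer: 41029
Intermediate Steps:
-155 - 396*(-104) = -155 + 41184 = 41029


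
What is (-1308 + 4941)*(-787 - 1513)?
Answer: -8355900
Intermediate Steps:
(-1308 + 4941)*(-787 - 1513) = 3633*(-2300) = -8355900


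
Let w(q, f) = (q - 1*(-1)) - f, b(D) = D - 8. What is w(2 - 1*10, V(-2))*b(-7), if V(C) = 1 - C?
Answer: 150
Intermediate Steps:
b(D) = -8 + D
w(q, f) = 1 + q - f (w(q, f) = (q + 1) - f = (1 + q) - f = 1 + q - f)
w(2 - 1*10, V(-2))*b(-7) = (1 + (2 - 1*10) - (1 - 1*(-2)))*(-8 - 7) = (1 + (2 - 10) - (1 + 2))*(-15) = (1 - 8 - 1*3)*(-15) = (1 - 8 - 3)*(-15) = -10*(-15) = 150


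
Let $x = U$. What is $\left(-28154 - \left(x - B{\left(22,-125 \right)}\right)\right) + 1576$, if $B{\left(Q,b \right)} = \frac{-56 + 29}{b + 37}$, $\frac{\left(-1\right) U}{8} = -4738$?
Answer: $- \frac{5674389}{88} \approx -64482.0$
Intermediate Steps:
$U = 37904$ ($U = \left(-8\right) \left(-4738\right) = 37904$)
$B{\left(Q,b \right)} = - \frac{27}{37 + b}$
$x = 37904$
$\left(-28154 - \left(x - B{\left(22,-125 \right)}\right)\right) + 1576 = \left(-28154 - \left(37904 + \frac{27}{37 - 125}\right)\right) + 1576 = \left(-28154 - \left(37904 + \frac{27}{-88}\right)\right) + 1576 = \left(-28154 - \frac{3335525}{88}\right) + 1576 = - \frac{5813077}{88} + 1576 = - \frac{5674389}{88}$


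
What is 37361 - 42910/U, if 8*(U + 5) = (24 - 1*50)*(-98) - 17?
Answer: 92722971/2491 ≈ 37223.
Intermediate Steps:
U = 2491/8 (U = -5 + ((24 - 1*50)*(-98) - 17)/8 = -5 + ((24 - 50)*(-98) - 17)/8 = -5 + (-26*(-98) - 17)/8 = -5 + (2548 - 17)/8 = -5 + (⅛)*2531 = -5 + 2531/8 = 2491/8 ≈ 311.38)
37361 - 42910/U = 37361 - 42910/2491/8 = 37361 - 42910*8/2491 = 37361 - 1*343280/2491 = 37361 - 343280/2491 = 92722971/2491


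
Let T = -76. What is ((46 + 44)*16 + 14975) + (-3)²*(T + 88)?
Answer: 16523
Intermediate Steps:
((46 + 44)*16 + 14975) + (-3)²*(T + 88) = ((46 + 44)*16 + 14975) + (-3)²*(-76 + 88) = (90*16 + 14975) + 9*12 = (1440 + 14975) + 108 = 16415 + 108 = 16523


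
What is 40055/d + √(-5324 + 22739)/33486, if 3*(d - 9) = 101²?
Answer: 120165/10228 + 3*√215/11162 ≈ 11.753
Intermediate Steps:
d = 10228/3 (d = 9 + (⅓)*101² = 9 + (⅓)*10201 = 9 + 10201/3 = 10228/3 ≈ 3409.3)
40055/d + √(-5324 + 22739)/33486 = 40055/(10228/3) + √(-5324 + 22739)/33486 = 40055*(3/10228) + √17415*(1/33486) = 120165/10228 + (9*√215)*(1/33486) = 120165/10228 + 3*√215/11162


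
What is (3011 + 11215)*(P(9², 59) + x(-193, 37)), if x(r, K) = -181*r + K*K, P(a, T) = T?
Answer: 517271586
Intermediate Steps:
x(r, K) = K² - 181*r (x(r, K) = -181*r + K² = K² - 181*r)
(3011 + 11215)*(P(9², 59) + x(-193, 37)) = (3011 + 11215)*(59 + (37² - 181*(-193))) = 14226*(59 + (1369 + 34933)) = 14226*(59 + 36302) = 14226*36361 = 517271586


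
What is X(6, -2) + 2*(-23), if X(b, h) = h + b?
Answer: -42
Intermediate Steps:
X(b, h) = b + h
X(6, -2) + 2*(-23) = (6 - 2) + 2*(-23) = 4 - 46 = -42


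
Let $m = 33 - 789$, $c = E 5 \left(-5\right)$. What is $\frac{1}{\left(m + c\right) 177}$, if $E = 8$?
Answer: $- \frac{1}{169212} \approx -5.9097 \cdot 10^{-6}$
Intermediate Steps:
$c = -200$ ($c = 8 \cdot 5 \left(-5\right) = 40 \left(-5\right) = -200$)
$m = -756$
$\frac{1}{\left(m + c\right) 177} = \frac{1}{\left(-756 - 200\right) 177} = \frac{1}{\left(-956\right) 177} = \frac{1}{-169212} = - \frac{1}{169212}$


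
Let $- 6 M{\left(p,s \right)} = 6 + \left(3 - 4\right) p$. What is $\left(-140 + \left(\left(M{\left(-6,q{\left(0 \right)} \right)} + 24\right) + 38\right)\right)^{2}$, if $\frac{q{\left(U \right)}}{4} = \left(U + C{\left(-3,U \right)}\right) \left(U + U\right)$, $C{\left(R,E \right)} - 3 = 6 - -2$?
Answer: $6400$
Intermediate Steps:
$C{\left(R,E \right)} = 11$ ($C{\left(R,E \right)} = 3 + \left(6 - -2\right) = 3 + \left(6 + 2\right) = 3 + 8 = 11$)
$q{\left(U \right)} = 8 U \left(11 + U\right)$ ($q{\left(U \right)} = 4 \left(U + 11\right) \left(U + U\right) = 4 \left(11 + U\right) 2 U = 4 \cdot 2 U \left(11 + U\right) = 8 U \left(11 + U\right)$)
$M{\left(p,s \right)} = -1 + \frac{p}{6}$ ($M{\left(p,s \right)} = - \frac{6 + \left(3 - 4\right) p}{6} = - \frac{6 - p}{6} = -1 + \frac{p}{6}$)
$\left(-140 + \left(\left(M{\left(-6,q{\left(0 \right)} \right)} + 24\right) + 38\right)\right)^{2} = \left(-140 + \left(\left(\left(-1 + \frac{1}{6} \left(-6\right)\right) + 24\right) + 38\right)\right)^{2} = \left(-140 + \left(\left(\left(-1 - 1\right) + 24\right) + 38\right)\right)^{2} = \left(-140 + \left(\left(-2 + 24\right) + 38\right)\right)^{2} = \left(-140 + \left(22 + 38\right)\right)^{2} = \left(-140 + 60\right)^{2} = \left(-80\right)^{2} = 6400$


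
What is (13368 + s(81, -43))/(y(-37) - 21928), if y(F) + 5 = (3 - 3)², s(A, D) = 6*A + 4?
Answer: -13858/21933 ≈ -0.63183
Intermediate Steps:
s(A, D) = 4 + 6*A
y(F) = -5 (y(F) = -5 + (3 - 3)² = -5 + 0² = -5 + 0 = -5)
(13368 + s(81, -43))/(y(-37) - 21928) = (13368 + (4 + 6*81))/(-5 - 21928) = (13368 + (4 + 486))/(-21933) = (13368 + 490)*(-1/21933) = 13858*(-1/21933) = -13858/21933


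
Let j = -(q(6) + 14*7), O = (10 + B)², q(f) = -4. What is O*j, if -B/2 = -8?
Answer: -63544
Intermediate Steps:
B = 16 (B = -2*(-8) = 16)
O = 676 (O = (10 + 16)² = 26² = 676)
j = -94 (j = -(-4 + 14*7) = -(-4 + 98) = -1*94 = -94)
O*j = 676*(-94) = -63544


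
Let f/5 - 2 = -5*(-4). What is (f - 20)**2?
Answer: 8100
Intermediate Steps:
f = 110 (f = 10 + 5*(-5*(-4)) = 10 + 5*20 = 10 + 100 = 110)
(f - 20)**2 = (110 - 20)**2 = 90**2 = 8100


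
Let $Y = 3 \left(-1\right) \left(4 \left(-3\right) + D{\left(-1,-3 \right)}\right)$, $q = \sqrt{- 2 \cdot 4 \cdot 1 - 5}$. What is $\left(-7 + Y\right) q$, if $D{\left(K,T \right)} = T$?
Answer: $38 i \sqrt{13} \approx 137.01 i$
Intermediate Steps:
$q = i \sqrt{13}$ ($q = \sqrt{\left(-2\right) 4 - 5} = \sqrt{-8 - 5} = \sqrt{-13} = i \sqrt{13} \approx 3.6056 i$)
$Y = 45$ ($Y = 3 \left(-1\right) \left(4 \left(-3\right) - 3\right) = - 3 \left(-12 - 3\right) = \left(-3\right) \left(-15\right) = 45$)
$\left(-7 + Y\right) q = \left(-7 + 45\right) i \sqrt{13} = 38 i \sqrt{13}$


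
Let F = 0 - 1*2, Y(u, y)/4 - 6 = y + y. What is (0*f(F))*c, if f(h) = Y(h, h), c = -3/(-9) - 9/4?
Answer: 0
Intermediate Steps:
c = -23/12 (c = -3*(-⅑) - 9*¼ = ⅓ - 9/4 = -23/12 ≈ -1.9167)
Y(u, y) = 24 + 8*y (Y(u, y) = 24 + 4*(y + y) = 24 + 4*(2*y) = 24 + 8*y)
F = -2 (F = 0 - 2 = -2)
f(h) = 24 + 8*h
(0*f(F))*c = (0*(24 + 8*(-2)))*(-23/12) = (0*(24 - 16))*(-23/12) = (0*8)*(-23/12) = 0*(-23/12) = 0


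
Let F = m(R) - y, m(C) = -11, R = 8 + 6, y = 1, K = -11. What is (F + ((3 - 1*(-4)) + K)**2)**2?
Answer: 16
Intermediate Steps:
R = 14
F = -12 (F = -11 - 1*1 = -11 - 1 = -12)
(F + ((3 - 1*(-4)) + K)**2)**2 = (-12 + ((3 - 1*(-4)) - 11)**2)**2 = (-12 + ((3 + 4) - 11)**2)**2 = (-12 + (7 - 11)**2)**2 = (-12 + (-4)**2)**2 = (-12 + 16)**2 = 4**2 = 16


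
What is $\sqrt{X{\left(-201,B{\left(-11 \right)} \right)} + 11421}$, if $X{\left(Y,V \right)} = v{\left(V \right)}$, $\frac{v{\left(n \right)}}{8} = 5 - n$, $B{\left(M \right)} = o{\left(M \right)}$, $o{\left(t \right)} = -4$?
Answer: $3 \sqrt{1277} \approx 107.21$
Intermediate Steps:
$B{\left(M \right)} = -4$
$v{\left(n \right)} = 40 - 8 n$ ($v{\left(n \right)} = 8 \left(5 - n\right) = 40 - 8 n$)
$X{\left(Y,V \right)} = 40 - 8 V$
$\sqrt{X{\left(-201,B{\left(-11 \right)} \right)} + 11421} = \sqrt{\left(40 - -32\right) + 11421} = \sqrt{\left(40 + 32\right) + 11421} = \sqrt{72 + 11421} = \sqrt{11493} = 3 \sqrt{1277}$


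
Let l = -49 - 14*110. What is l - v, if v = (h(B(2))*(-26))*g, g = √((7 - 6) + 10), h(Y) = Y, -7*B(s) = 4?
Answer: -1589 - 104*√11/7 ≈ -1638.3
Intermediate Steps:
B(s) = -4/7 (B(s) = -⅐*4 = -4/7)
g = √11 (g = √(1 + 10) = √11 ≈ 3.3166)
v = 104*√11/7 (v = (-4/7*(-26))*√11 = 104*√11/7 ≈ 49.276)
l = -1589 (l = -49 - 1540 = -1589)
l - v = -1589 - 104*√11/7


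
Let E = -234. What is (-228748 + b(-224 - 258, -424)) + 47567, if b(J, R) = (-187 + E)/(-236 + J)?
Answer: -130087537/718 ≈ -1.8118e+5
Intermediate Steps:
b(J, R) = -421/(-236 + J) (b(J, R) = (-187 - 234)/(-236 + J) = -421/(-236 + J))
(-228748 + b(-224 - 258, -424)) + 47567 = (-228748 - 421/(-236 + (-224 - 258))) + 47567 = (-228748 - 421/(-236 - 482)) + 47567 = (-228748 - 421/(-718)) + 47567 = (-228748 - 421*(-1/718)) + 47567 = (-228748 + 421/718) + 47567 = -164240643/718 + 47567 = -130087537/718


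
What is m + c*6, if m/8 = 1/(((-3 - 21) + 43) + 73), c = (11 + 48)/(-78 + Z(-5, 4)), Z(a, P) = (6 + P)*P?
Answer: -4033/437 ≈ -9.2288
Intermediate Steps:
Z(a, P) = P*(6 + P)
c = -59/38 (c = (11 + 48)/(-78 + 4*(6 + 4)) = 59/(-78 + 4*10) = 59/(-78 + 40) = 59/(-38) = 59*(-1/38) = -59/38 ≈ -1.5526)
m = 2/23 (m = 8/(((-3 - 21) + 43) + 73) = 8/((-24 + 43) + 73) = 8/(19 + 73) = 8/92 = 8*(1/92) = 2/23 ≈ 0.086957)
m + c*6 = 2/23 - 59/38*6 = 2/23 - 177/19 = -4033/437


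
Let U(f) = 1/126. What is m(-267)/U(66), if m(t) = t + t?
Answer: -67284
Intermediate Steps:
U(f) = 1/126
m(t) = 2*t
m(-267)/U(66) = (2*(-267))/(1/126) = -534*126 = -67284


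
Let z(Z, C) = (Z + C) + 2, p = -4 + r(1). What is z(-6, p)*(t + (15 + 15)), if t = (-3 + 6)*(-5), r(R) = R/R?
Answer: -105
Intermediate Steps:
r(R) = 1
p = -3 (p = -4 + 1 = -3)
t = -15 (t = 3*(-5) = -15)
z(Z, C) = 2 + C + Z (z(Z, C) = (C + Z) + 2 = 2 + C + Z)
z(-6, p)*(t + (15 + 15)) = (2 - 3 - 6)*(-15 + (15 + 15)) = -7*(-15 + 30) = -7*15 = -105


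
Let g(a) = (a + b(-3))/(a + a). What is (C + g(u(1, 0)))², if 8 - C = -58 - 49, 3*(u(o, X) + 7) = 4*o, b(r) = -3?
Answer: 3873024/289 ≈ 13401.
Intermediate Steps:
u(o, X) = -7 + 4*o/3 (u(o, X) = -7 + (4*o)/3 = -7 + 4*o/3)
C = 115 (C = 8 - (-58 - 49) = 8 - 1*(-107) = 8 + 107 = 115)
g(a) = (-3 + a)/(2*a) (g(a) = (a - 3)/(a + a) = (-3 + a)/((2*a)) = (-3 + a)*(1/(2*a)) = (-3 + a)/(2*a))
(C + g(u(1, 0)))² = (115 + (-3 + (-7 + (4/3)*1))/(2*(-7 + (4/3)*1)))² = (115 + (-3 + (-7 + 4/3))/(2*(-7 + 4/3)))² = (115 + (-3 - 17/3)/(2*(-17/3)))² = (115 + (½)*(-3/17)*(-26/3))² = (115 + 13/17)² = (1968/17)² = 3873024/289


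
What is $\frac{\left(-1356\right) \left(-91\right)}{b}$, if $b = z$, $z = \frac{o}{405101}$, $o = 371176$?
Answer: $\frac{961304673}{7138} \approx 1.3467 \cdot 10^{5}$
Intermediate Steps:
$z = \frac{371176}{405101} \approx 0.91626$
$b = \frac{371176}{405101} \approx 0.91625$
$\frac{\left(-1356\right) \left(-91\right)}{b} = \frac{\left(-1356\right) \left(-91\right)}{\frac{371176}{405101}} = 123396 \cdot \frac{405101}{371176} = \frac{961304673}{7138}$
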